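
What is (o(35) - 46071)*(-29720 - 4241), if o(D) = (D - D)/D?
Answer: 1564617231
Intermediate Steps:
o(D) = 0 (o(D) = 0/D = 0)
(o(35) - 46071)*(-29720 - 4241) = (0 - 46071)*(-29720 - 4241) = -46071*(-33961) = 1564617231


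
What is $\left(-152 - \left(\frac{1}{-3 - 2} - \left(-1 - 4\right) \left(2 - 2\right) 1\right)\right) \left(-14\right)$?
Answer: $\frac{10626}{5} \approx 2125.2$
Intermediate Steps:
$\left(-152 - \left(\frac{1}{-3 - 2} - \left(-1 - 4\right) \left(2 - 2\right) 1\right)\right) \left(-14\right) = \left(-152 + \left(\left(-5\right) 0 \cdot 1 - \frac{1}{-5}\right)\right) \left(-14\right) = \left(-152 + \left(0 \cdot 1 - - \frac{1}{5}\right)\right) \left(-14\right) = \left(-152 + \left(0 + \frac{1}{5}\right)\right) \left(-14\right) = \left(-152 + \frac{1}{5}\right) \left(-14\right) = \left(- \frac{759}{5}\right) \left(-14\right) = \frac{10626}{5}$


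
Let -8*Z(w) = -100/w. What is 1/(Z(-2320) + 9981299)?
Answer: 928/9262645467 ≈ 1.0019e-7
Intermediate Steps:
Z(w) = 25/(2*w) (Z(w) = -(-25)/(2*w) = 25/(2*w))
1/(Z(-2320) + 9981299) = 1/((25/2)/(-2320) + 9981299) = 1/((25/2)*(-1/2320) + 9981299) = 1/(-5/928 + 9981299) = 1/(9262645467/928) = 928/9262645467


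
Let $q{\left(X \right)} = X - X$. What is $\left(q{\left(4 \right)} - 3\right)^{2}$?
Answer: $9$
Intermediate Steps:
$q{\left(X \right)} = 0$
$\left(q{\left(4 \right)} - 3\right)^{2} = \left(0 - 3\right)^{2} = \left(-3\right)^{2} = 9$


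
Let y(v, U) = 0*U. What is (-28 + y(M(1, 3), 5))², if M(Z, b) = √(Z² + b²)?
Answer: 784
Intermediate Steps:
y(v, U) = 0
(-28 + y(M(1, 3), 5))² = (-28 + 0)² = (-28)² = 784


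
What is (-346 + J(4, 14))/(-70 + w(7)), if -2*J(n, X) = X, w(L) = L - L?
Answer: 353/70 ≈ 5.0429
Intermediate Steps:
w(L) = 0
J(n, X) = -X/2
(-346 + J(4, 14))/(-70 + w(7)) = (-346 - 1/2*14)/(-70 + 0) = (-346 - 7)/(-70) = -353*(-1/70) = 353/70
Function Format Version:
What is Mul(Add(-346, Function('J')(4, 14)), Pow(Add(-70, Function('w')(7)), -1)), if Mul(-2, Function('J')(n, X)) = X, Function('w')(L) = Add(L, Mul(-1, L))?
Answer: Rational(353, 70) ≈ 5.0429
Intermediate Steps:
Function('w')(L) = 0
Function('J')(n, X) = Mul(Rational(-1, 2), X)
Mul(Add(-346, Function('J')(4, 14)), Pow(Add(-70, Function('w')(7)), -1)) = Mul(Add(-346, Mul(Rational(-1, 2), 14)), Pow(Add(-70, 0), -1)) = Mul(Add(-346, -7), Pow(-70, -1)) = Mul(-353, Rational(-1, 70)) = Rational(353, 70)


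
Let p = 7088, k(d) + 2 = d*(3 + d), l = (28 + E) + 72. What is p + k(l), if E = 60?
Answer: 33166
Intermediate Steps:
l = 160 (l = (28 + 60) + 72 = 88 + 72 = 160)
k(d) = -2 + d*(3 + d)
p + k(l) = 7088 + (-2 + 160² + 3*160) = 7088 + (-2 + 25600 + 480) = 7088 + 26078 = 33166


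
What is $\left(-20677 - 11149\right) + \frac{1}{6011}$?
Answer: $- \frac{191306085}{6011} \approx -31826.0$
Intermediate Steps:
$\left(-20677 - 11149\right) + \frac{1}{6011} = -31826 + \frac{1}{6011} = - \frac{191306085}{6011}$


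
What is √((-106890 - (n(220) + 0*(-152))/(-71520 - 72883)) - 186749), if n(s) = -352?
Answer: 3*I*√13884414878327/20629 ≈ 541.88*I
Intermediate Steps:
√((-106890 - (n(220) + 0*(-152))/(-71520 - 72883)) - 186749) = √((-106890 - (-352 + 0*(-152))/(-71520 - 72883)) - 186749) = √((-106890 - (-352 + 0)/(-144403)) - 186749) = √((-106890 - (-352)*(-1)/144403) - 186749) = √((-106890 - 1*352/144403) - 186749) = √((-106890 - 352/144403) - 186749) = √(-15435237022/144403 - 186749) = √(-42402352869/144403) = 3*I*√13884414878327/20629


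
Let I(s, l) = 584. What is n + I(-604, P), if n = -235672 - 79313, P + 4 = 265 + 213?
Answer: -314401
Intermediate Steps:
P = 474 (P = -4 + (265 + 213) = -4 + 478 = 474)
n = -314985
n + I(-604, P) = -314985 + 584 = -314401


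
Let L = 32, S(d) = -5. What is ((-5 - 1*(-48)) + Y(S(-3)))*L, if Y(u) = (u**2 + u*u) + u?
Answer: 2816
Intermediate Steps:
Y(u) = u + 2*u**2 (Y(u) = (u**2 + u**2) + u = 2*u**2 + u = u + 2*u**2)
((-5 - 1*(-48)) + Y(S(-3)))*L = ((-5 - 1*(-48)) - 5*(1 + 2*(-5)))*32 = ((-5 + 48) - 5*(1 - 10))*32 = (43 - 5*(-9))*32 = (43 + 45)*32 = 88*32 = 2816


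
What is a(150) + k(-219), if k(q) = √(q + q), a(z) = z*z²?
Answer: 3375000 + I*√438 ≈ 3.375e+6 + 20.928*I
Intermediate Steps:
a(z) = z³
k(q) = √2*√q (k(q) = √(2*q) = √2*√q)
a(150) + k(-219) = 150³ + √2*√(-219) = 3375000 + √2*(I*√219) = 3375000 + I*√438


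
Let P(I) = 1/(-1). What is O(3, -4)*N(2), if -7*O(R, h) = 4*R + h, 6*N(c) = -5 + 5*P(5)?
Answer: 40/21 ≈ 1.9048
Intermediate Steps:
P(I) = -1
N(c) = -5/3 (N(c) = (-5 + 5*(-1))/6 = (-5 - 5)/6 = (1/6)*(-10) = -5/3)
O(R, h) = -4*R/7 - h/7 (O(R, h) = -(4*R + h)/7 = -(h + 4*R)/7 = -4*R/7 - h/7)
O(3, -4)*N(2) = (-4/7*3 - 1/7*(-4))*(-5/3) = (-12/7 + 4/7)*(-5/3) = -8/7*(-5/3) = 40/21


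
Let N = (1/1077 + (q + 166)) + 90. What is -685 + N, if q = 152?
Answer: -298328/1077 ≈ -277.00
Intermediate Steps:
N = 439417/1077 (N = (1/1077 + (152 + 166)) + 90 = (1/1077 + 318) + 90 = 342487/1077 + 90 = 439417/1077 ≈ 408.00)
-685 + N = -685 + 439417/1077 = -298328/1077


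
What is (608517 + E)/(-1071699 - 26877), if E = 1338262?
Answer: -1946779/1098576 ≈ -1.7721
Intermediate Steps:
(608517 + E)/(-1071699 - 26877) = (608517 + 1338262)/(-1071699 - 26877) = 1946779/(-1098576) = 1946779*(-1/1098576) = -1946779/1098576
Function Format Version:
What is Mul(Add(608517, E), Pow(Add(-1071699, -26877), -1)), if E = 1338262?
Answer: Rational(-1946779, 1098576) ≈ -1.7721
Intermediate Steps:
Mul(Add(608517, E), Pow(Add(-1071699, -26877), -1)) = Mul(Add(608517, 1338262), Pow(Add(-1071699, -26877), -1)) = Mul(1946779, Pow(-1098576, -1)) = Mul(1946779, Rational(-1, 1098576)) = Rational(-1946779, 1098576)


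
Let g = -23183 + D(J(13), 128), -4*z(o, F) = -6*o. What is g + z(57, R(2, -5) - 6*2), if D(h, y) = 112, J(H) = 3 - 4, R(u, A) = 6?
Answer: -45971/2 ≈ -22986.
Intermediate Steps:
J(H) = -1
z(o, F) = 3*o/2 (z(o, F) = -(-3)*o/2 = 3*o/2)
g = -23071 (g = -23183 + 112 = -23071)
g + z(57, R(2, -5) - 6*2) = -23071 + (3/2)*57 = -23071 + 171/2 = -45971/2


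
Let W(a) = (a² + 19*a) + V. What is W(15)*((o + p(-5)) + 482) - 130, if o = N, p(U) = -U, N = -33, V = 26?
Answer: 243214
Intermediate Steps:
o = -33
W(a) = 26 + a² + 19*a (W(a) = (a² + 19*a) + 26 = 26 + a² + 19*a)
W(15)*((o + p(-5)) + 482) - 130 = (26 + 15² + 19*15)*((-33 - 1*(-5)) + 482) - 130 = (26 + 225 + 285)*((-33 + 5) + 482) - 130 = 536*(-28 + 482) - 130 = 536*454 - 130 = 243344 - 130 = 243214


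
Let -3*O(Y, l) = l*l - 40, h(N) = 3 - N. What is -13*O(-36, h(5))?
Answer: -156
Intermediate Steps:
O(Y, l) = 40/3 - l²/3 (O(Y, l) = -(l*l - 40)/3 = -(l² - 40)/3 = -(-40 + l²)/3 = 40/3 - l²/3)
-13*O(-36, h(5)) = -13*(40/3 - (3 - 1*5)²/3) = -13*(40/3 - (3 - 5)²/3) = -13*(40/3 - ⅓*(-2)²) = -13*(40/3 - ⅓*4) = -13*(40/3 - 4/3) = -13*12 = -156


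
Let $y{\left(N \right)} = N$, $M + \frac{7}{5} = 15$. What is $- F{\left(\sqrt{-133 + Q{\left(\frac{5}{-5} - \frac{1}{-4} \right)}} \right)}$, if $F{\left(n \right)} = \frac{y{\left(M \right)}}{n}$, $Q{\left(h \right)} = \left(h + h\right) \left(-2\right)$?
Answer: $\frac{34 i \sqrt{130}}{325} \approx 1.1928 i$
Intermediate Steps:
$M = \frac{68}{5}$ ($M = - \frac{7}{5} + 15 = \frac{68}{5} \approx 13.6$)
$Q{\left(h \right)} = - 4 h$ ($Q{\left(h \right)} = 2 h \left(-2\right) = - 4 h$)
$F{\left(n \right)} = \frac{68}{5 n}$
$- F{\left(\sqrt{-133 + Q{\left(\frac{5}{-5} - \frac{1}{-4} \right)}} \right)} = - \frac{68}{5 \sqrt{-133 - 4 \left(\frac{5}{-5} - \frac{1}{-4}\right)}} = - \frac{68}{5 \sqrt{-133 - 4 \left(5 \left(- \frac{1}{5}\right) - - \frac{1}{4}\right)}} = - \frac{68}{5 \sqrt{-133 - 4 \left(-1 + \frac{1}{4}\right)}} = - \frac{68}{5 \sqrt{-133 - -3}} = - \frac{68}{5 \sqrt{-133 + 3}} = - \frac{68}{5 \sqrt{-130}} = - \frac{68}{5 i \sqrt{130}} = - \frac{68 \left(- \frac{i \sqrt{130}}{130}\right)}{5} = - \frac{\left(-34\right) i \sqrt{130}}{325} = \frac{34 i \sqrt{130}}{325}$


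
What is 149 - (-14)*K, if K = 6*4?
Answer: 485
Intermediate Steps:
K = 24
149 - (-14)*K = 149 - (-14)*24 = 149 - 14*(-24) = 149 + 336 = 485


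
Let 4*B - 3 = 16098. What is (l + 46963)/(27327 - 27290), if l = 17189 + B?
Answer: 272709/148 ≈ 1842.6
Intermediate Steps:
B = 16101/4 (B = 3/4 + (1/4)*16098 = 3/4 + 8049/2 = 16101/4 ≈ 4025.3)
l = 84857/4 (l = 17189 + 16101/4 = 84857/4 ≈ 21214.)
(l + 46963)/(27327 - 27290) = (84857/4 + 46963)/(27327 - 27290) = (272709/4)/37 = (272709/4)*(1/37) = 272709/148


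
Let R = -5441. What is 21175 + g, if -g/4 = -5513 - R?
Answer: 21463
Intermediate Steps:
g = 288 (g = -4*(-5513 - 1*(-5441)) = -4*(-5513 + 5441) = -4*(-72) = 288)
21175 + g = 21175 + 288 = 21463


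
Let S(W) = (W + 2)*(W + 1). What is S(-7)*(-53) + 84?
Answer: -1506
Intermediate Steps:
S(W) = (1 + W)*(2 + W) (S(W) = (2 + W)*(1 + W) = (1 + W)*(2 + W))
S(-7)*(-53) + 84 = (2 + (-7)² + 3*(-7))*(-53) + 84 = (2 + 49 - 21)*(-53) + 84 = 30*(-53) + 84 = -1590 + 84 = -1506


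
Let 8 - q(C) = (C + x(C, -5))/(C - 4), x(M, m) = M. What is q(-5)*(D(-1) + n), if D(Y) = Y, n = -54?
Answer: -3410/9 ≈ -378.89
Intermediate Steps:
q(C) = 8 - 2*C/(-4 + C) (q(C) = 8 - (C + C)/(C - 4) = 8 - 2*C/(-4 + C))
q(-5)*(D(-1) + n) = (2*(-16 + 3*(-5))/(-4 - 5))*(-1 - 54) = (2*(-16 - 15)/(-9))*(-55) = (2*(-1/9)*(-31))*(-55) = (62/9)*(-55) = -3410/9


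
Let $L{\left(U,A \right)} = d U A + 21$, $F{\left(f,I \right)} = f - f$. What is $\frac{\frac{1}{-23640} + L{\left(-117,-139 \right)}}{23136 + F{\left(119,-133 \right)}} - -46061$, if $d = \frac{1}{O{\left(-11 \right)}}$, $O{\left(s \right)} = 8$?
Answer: $\frac{6298105857761}{136733760} \approx 46061.0$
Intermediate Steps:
$d = \frac{1}{8} \approx 0.125$
$F{\left(f,I \right)} = 0$
$L{\left(U,A \right)} = 21 + \frac{A U}{8}$ ($L{\left(U,A \right)} = \frac{U}{8} A + 21 = \frac{A U}{8} + 21 = 21 + \frac{A U}{8}$)
$\frac{\frac{1}{-23640} + L{\left(-117,-139 \right)}}{23136 + F{\left(119,-133 \right)}} - -46061 = \frac{\frac{1}{-23640} + \left(21 + \frac{1}{8} \left(-139\right) \left(-117\right)\right)}{23136 + 0} - -46061 = \frac{- \frac{1}{23640} + \left(21 + \frac{16263}{8}\right)}{23136} + 46061 = \left(- \frac{1}{23640} + \frac{16431}{8}\right) \frac{1}{23136} + 46061 = \frac{12138401}{5910} \cdot \frac{1}{23136} + 46061 = \frac{12138401}{136733760} + 46061 = \frac{6298105857761}{136733760}$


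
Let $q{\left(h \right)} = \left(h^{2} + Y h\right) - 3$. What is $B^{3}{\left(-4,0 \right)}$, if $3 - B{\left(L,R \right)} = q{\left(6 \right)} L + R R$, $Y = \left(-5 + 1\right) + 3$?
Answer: $1367631$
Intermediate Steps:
$Y = -1$ ($Y = -4 + 3 = -1$)
$q{\left(h \right)} = -3 + h^{2} - h$ ($q{\left(h \right)} = \left(h^{2} - h\right) - 3 = -3 + h^{2} - h$)
$B{\left(L,R \right)} = 3 - R^{2} - 27 L$ ($B{\left(L,R \right)} = 3 - \left(\left(-3 + 6^{2} - 6\right) L + R R\right) = 3 - \left(\left(-3 + 36 - 6\right) L + R^{2}\right) = 3 - \left(27 L + R^{2}\right) = 3 - \left(R^{2} + 27 L\right) = 3 - R^{2} - 27 L$)
$B^{3}{\left(-4,0 \right)} = \left(3 - 0^{2} - -108\right)^{3} = \left(3 - 0 + 108\right)^{3} = \left(3 + 0 + 108\right)^{3} = 111^{3} = 1367631$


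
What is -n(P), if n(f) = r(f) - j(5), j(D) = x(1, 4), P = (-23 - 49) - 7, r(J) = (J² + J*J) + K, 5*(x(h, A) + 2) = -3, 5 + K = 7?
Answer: -62433/5 ≈ -12487.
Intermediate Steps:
K = 2 (K = -5 + 7 = 2)
x(h, A) = -13/5 (x(h, A) = -2 + (⅕)*(-3) = -2 - ⅗ = -13/5)
r(J) = 2 + 2*J² (r(J) = (J² + J*J) + 2 = (J² + J²) + 2 = 2*J² + 2 = 2 + 2*J²)
P = -79 (P = -72 - 7 = -79)
j(D) = -13/5
n(f) = 23/5 + 2*f² (n(f) = (2 + 2*f²) - 1*(-13/5) = (2 + 2*f²) + 13/5 = 23/5 + 2*f²)
-n(P) = -(23/5 + 2*(-79)²) = -(23/5 + 2*6241) = -(23/5 + 12482) = -1*62433/5 = -62433/5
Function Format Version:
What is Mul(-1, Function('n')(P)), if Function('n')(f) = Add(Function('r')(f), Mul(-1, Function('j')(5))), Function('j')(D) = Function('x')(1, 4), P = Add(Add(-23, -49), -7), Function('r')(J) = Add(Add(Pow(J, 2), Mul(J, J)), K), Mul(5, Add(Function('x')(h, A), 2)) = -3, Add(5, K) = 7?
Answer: Rational(-62433, 5) ≈ -12487.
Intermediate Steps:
K = 2 (K = Add(-5, 7) = 2)
Function('x')(h, A) = Rational(-13, 5) (Function('x')(h, A) = Add(-2, Mul(Rational(1, 5), -3)) = Add(-2, Rational(-3, 5)) = Rational(-13, 5))
Function('r')(J) = Add(2, Mul(2, Pow(J, 2))) (Function('r')(J) = Add(Add(Pow(J, 2), Mul(J, J)), 2) = Add(Add(Pow(J, 2), Pow(J, 2)), 2) = Add(Mul(2, Pow(J, 2)), 2) = Add(2, Mul(2, Pow(J, 2))))
P = -79 (P = Add(-72, -7) = -79)
Function('j')(D) = Rational(-13, 5)
Function('n')(f) = Add(Rational(23, 5), Mul(2, Pow(f, 2))) (Function('n')(f) = Add(Add(2, Mul(2, Pow(f, 2))), Mul(-1, Rational(-13, 5))) = Add(Add(2, Mul(2, Pow(f, 2))), Rational(13, 5)) = Add(Rational(23, 5), Mul(2, Pow(f, 2))))
Mul(-1, Function('n')(P)) = Mul(-1, Add(Rational(23, 5), Mul(2, Pow(-79, 2)))) = Mul(-1, Add(Rational(23, 5), Mul(2, 6241))) = Mul(-1, Add(Rational(23, 5), 12482)) = Mul(-1, Rational(62433, 5)) = Rational(-62433, 5)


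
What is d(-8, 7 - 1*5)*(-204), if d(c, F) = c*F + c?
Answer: 4896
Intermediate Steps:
d(c, F) = c + F*c (d(c, F) = F*c + c = c + F*c)
d(-8, 7 - 1*5)*(-204) = -8*(1 + (7 - 1*5))*(-204) = -8*(1 + (7 - 5))*(-204) = -8*(1 + 2)*(-204) = -8*3*(-204) = -24*(-204) = 4896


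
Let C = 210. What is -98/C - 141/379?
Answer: -4768/5685 ≈ -0.83870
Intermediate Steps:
-98/C - 141/379 = -98/210 - 141/379 = -98*1/210 - 141*1/379 = -7/15 - 141/379 = -4768/5685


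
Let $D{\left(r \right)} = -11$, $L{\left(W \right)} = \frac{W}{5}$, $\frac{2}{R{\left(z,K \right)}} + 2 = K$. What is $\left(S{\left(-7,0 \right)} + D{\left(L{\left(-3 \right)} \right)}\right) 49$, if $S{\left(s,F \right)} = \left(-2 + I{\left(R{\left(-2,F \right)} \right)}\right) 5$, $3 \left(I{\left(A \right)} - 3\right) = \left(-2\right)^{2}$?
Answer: $\frac{98}{3} \approx 32.667$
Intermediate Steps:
$R{\left(z,K \right)} = \frac{2}{-2 + K}$
$L{\left(W \right)} = \frac{W}{5}$ ($L{\left(W \right)} = W \frac{1}{5} = \frac{W}{5}$)
$I{\left(A \right)} = \frac{13}{3}$ ($I{\left(A \right)} = 3 + \frac{\left(-2\right)^{2}}{3} = 3 + \frac{1}{3} \cdot 4 = 3 + \frac{4}{3} = \frac{13}{3}$)
$S{\left(s,F \right)} = \frac{35}{3}$ ($S{\left(s,F \right)} = \left(-2 + \frac{13}{3}\right) 5 = \frac{7}{3} \cdot 5 = \frac{35}{3}$)
$\left(S{\left(-7,0 \right)} + D{\left(L{\left(-3 \right)} \right)}\right) 49 = \left(\frac{35}{3} - 11\right) 49 = \frac{2}{3} \cdot 49 = \frac{98}{3}$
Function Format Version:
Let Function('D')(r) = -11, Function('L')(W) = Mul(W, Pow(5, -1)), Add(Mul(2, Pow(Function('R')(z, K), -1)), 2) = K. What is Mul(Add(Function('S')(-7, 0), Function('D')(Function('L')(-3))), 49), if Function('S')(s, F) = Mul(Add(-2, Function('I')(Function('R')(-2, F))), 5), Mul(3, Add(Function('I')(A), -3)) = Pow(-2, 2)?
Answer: Rational(98, 3) ≈ 32.667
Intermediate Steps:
Function('R')(z, K) = Mul(2, Pow(Add(-2, K), -1))
Function('L')(W) = Mul(Rational(1, 5), W) (Function('L')(W) = Mul(W, Rational(1, 5)) = Mul(Rational(1, 5), W))
Function('I')(A) = Rational(13, 3) (Function('I')(A) = Add(3, Mul(Rational(1, 3), Pow(-2, 2))) = Add(3, Mul(Rational(1, 3), 4)) = Add(3, Rational(4, 3)) = Rational(13, 3))
Function('S')(s, F) = Rational(35, 3) (Function('S')(s, F) = Mul(Add(-2, Rational(13, 3)), 5) = Mul(Rational(7, 3), 5) = Rational(35, 3))
Mul(Add(Function('S')(-7, 0), Function('D')(Function('L')(-3))), 49) = Mul(Add(Rational(35, 3), -11), 49) = Mul(Rational(2, 3), 49) = Rational(98, 3)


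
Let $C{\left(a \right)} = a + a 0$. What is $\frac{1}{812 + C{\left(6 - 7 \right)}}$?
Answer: $\frac{1}{811} \approx 0.001233$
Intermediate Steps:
$C{\left(a \right)} = a$ ($C{\left(a \right)} = a + 0 = a$)
$\frac{1}{812 + C{\left(6 - 7 \right)}} = \frac{1}{812 + \left(6 - 7\right)} = \frac{1}{812 - 1} = \frac{1}{811}$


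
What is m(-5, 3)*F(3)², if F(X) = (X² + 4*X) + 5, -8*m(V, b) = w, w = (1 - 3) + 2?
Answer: 0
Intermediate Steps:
w = 0 (w = -2 + 2 = 0)
m(V, b) = 0 (m(V, b) = -⅛*0 = 0)
F(X) = 5 + X² + 4*X
m(-5, 3)*F(3)² = 0*(5 + 3² + 4*3)² = 0*(5 + 9 + 12)² = 0*26² = 0*676 = 0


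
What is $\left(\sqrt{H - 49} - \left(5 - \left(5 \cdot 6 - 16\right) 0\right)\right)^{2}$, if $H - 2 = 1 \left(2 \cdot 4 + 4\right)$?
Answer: $\left(5 - i \sqrt{35}\right)^{2} \approx -10.0 - 59.161 i$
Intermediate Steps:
$H = 14$ ($H = 2 + 1 \left(2 \cdot 4 + 4\right) = 2 + 1 \left(8 + 4\right) = 2 + 1 \cdot 12 = 2 + 12 = 14$)
$\left(\sqrt{H - 49} - \left(5 - \left(5 \cdot 6 - 16\right) 0\right)\right)^{2} = \left(\sqrt{14 - 49} - \left(5 - \left(5 \cdot 6 - 16\right) 0\right)\right)^{2} = \left(\sqrt{-35} - \left(5 - \left(30 - 16\right) 0\right)\right)^{2} = \left(i \sqrt{35} + \left(-5 + 14 \cdot 0\right)\right)^{2} = \left(i \sqrt{35} + \left(-5 + 0\right)\right)^{2} = \left(i \sqrt{35} - 5\right)^{2} = \left(-5 + i \sqrt{35}\right)^{2}$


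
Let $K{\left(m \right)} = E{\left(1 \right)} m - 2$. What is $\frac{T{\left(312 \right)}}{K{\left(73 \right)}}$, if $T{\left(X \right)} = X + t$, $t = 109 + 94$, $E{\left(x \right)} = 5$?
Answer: $\frac{515}{363} \approx 1.4187$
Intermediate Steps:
$t = 203$
$K{\left(m \right)} = -2 + 5 m$ ($K{\left(m \right)} = 5 m - 2 = -2 + 5 m$)
$T{\left(X \right)} = 203 + X$ ($T{\left(X \right)} = X + 203 = 203 + X$)
$\frac{T{\left(312 \right)}}{K{\left(73 \right)}} = \frac{203 + 312}{-2 + 5 \cdot 73} = \frac{515}{-2 + 365} = \frac{515}{363}$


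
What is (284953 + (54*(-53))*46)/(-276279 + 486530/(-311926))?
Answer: -23909283863/43089544942 ≈ -0.55487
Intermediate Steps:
(284953 + (54*(-53))*46)/(-276279 + 486530/(-311926)) = (284953 - 2862*46)/(-276279 + 486530*(-1/311926)) = (284953 - 131652)/(-276279 - 243265/155963) = 153301/(-43089544942/155963) = 153301*(-155963/43089544942) = -23909283863/43089544942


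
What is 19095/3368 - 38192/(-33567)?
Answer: 769592521/113053656 ≈ 6.8073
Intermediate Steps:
19095/3368 - 38192/(-33567) = 19095*(1/3368) - 38192*(-1/33567) = 19095/3368 + 38192/33567 = 769592521/113053656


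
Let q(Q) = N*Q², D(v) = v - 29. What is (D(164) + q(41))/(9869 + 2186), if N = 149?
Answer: 250604/12055 ≈ 20.788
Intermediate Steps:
D(v) = -29 + v
q(Q) = 149*Q²
(D(164) + q(41))/(9869 + 2186) = ((-29 + 164) + 149*41²)/(9869 + 2186) = (135 + 149*1681)/12055 = (135 + 250469)*(1/12055) = 250604*(1/12055) = 250604/12055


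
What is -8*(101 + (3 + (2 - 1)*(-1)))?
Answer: -824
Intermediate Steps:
-8*(101 + (3 + (2 - 1)*(-1))) = -8*(101 + (3 + 1*(-1))) = -8*(101 + (3 - 1)) = -8*(101 + 2) = -8*103 = -824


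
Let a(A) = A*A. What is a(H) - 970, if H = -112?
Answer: 11574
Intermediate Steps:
a(A) = A²
a(H) - 970 = (-112)² - 970 = 12544 - 970 = 11574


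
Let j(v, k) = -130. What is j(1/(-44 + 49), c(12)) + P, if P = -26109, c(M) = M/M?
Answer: -26239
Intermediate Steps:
c(M) = 1
j(1/(-44 + 49), c(12)) + P = -130 - 26109 = -26239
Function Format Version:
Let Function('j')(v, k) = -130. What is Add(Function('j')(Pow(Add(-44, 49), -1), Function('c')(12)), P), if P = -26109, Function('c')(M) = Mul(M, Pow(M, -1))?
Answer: -26239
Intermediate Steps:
Function('c')(M) = 1
Add(Function('j')(Pow(Add(-44, 49), -1), Function('c')(12)), P) = Add(-130, -26109) = -26239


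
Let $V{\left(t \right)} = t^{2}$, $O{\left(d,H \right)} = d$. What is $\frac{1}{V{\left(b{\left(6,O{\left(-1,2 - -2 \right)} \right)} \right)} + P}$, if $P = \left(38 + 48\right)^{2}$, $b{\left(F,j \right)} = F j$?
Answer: $\frac{1}{7432} \approx 0.00013455$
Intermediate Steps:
$P = 7396$ ($P = 86^{2} = 7396$)
$\frac{1}{V{\left(b{\left(6,O{\left(-1,2 - -2 \right)} \right)} \right)} + P} = \frac{1}{\left(6 \left(-1\right)\right)^{2} + 7396} = \frac{1}{\left(-6\right)^{2} + 7396} = \frac{1}{36 + 7396} = \frac{1}{7432}$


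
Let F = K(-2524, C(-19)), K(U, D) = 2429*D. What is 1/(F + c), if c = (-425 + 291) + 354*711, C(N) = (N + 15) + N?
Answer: 1/195693 ≈ 5.1100e-6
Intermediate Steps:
C(N) = 15 + 2*N (C(N) = (15 + N) + N = 15 + 2*N)
c = 251560 (c = -134 + 251694 = 251560)
F = -55867 (F = 2429*(15 + 2*(-19)) = 2429*(15 - 38) = 2429*(-23) = -55867)
1/(F + c) = 1/(-55867 + 251560) = 1/195693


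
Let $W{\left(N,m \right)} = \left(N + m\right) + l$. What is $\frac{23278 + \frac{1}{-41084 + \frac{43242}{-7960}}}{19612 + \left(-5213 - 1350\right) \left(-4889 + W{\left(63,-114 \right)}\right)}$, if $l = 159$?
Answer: $\frac{3806789630618}{5134589453398415} \approx 0.0007414$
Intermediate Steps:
$W{\left(N,m \right)} = 159 + N + m$ ($W{\left(N,m \right)} = \left(N + m\right) + 159 = 159 + N + m$)
$\frac{23278 + \frac{1}{-41084 + \frac{43242}{-7960}}}{19612 + \left(-5213 - 1350\right) \left(-4889 + W{\left(63,-114 \right)}\right)} = \frac{23278 + \frac{1}{-41084 + \frac{43242}{-7960}}}{19612 + \left(-5213 - 1350\right) \left(-4889 + \left(159 + 63 - 114\right)\right)} = \frac{23278 + \frac{1}{-41084 + 43242 \left(- \frac{1}{7960}\right)}}{19612 - 6563 \left(-4889 + 108\right)} = \frac{23278 + \frac{1}{-41084 - \frac{21621}{3980}}}{19612 - -31377703} = \frac{23278 + \frac{1}{- \frac{163535941}{3980}}}{19612 + 31377703} = \frac{23278 - \frac{3980}{163535941}}{31397315} = \frac{3806789630618}{163535941} \cdot \frac{1}{31397315} = \frac{3806789630618}{5134589453398415}$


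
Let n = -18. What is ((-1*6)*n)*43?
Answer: 4644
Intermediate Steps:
((-1*6)*n)*43 = (-1*6*(-18))*43 = -6*(-18)*43 = 108*43 = 4644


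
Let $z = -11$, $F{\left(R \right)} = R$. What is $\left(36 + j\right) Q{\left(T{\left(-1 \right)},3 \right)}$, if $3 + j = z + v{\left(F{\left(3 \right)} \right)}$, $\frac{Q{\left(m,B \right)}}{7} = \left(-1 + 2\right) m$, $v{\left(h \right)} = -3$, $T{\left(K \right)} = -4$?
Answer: $-532$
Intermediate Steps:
$Q{\left(m,B \right)} = 7 m$ ($Q{\left(m,B \right)} = 7 \left(-1 + 2\right) m = 7 \cdot 1 m = 7 m$)
$j = -17$ ($j = -3 - 14 = -17$)
$\left(36 + j\right) Q{\left(T{\left(-1 \right)},3 \right)} = \left(36 - 17\right) 7 \left(-4\right) = 19 \left(-28\right) = -532$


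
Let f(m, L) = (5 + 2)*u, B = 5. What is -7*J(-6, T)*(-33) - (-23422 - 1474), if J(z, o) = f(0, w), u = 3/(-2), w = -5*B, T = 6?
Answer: 44941/2 ≈ 22471.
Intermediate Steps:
w = -25 (w = -5*5 = -25)
u = -3/2 (u = 3*(-½) = -3/2 ≈ -1.5000)
f(m, L) = -21/2 (f(m, L) = (5 + 2)*(-3/2) = 7*(-3/2) = -21/2)
J(z, o) = -21/2
-7*J(-6, T)*(-33) - (-23422 - 1474) = -7*(-21/2)*(-33) - (-23422 - 1474) = (147/2)*(-33) - 1*(-24896) = -4851/2 + 24896 = 44941/2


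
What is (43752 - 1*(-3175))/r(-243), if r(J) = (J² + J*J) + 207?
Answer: 46927/118305 ≈ 0.39666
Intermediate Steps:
r(J) = 207 + 2*J² (r(J) = (J² + J²) + 207 = 2*J² + 207 = 207 + 2*J²)
(43752 - 1*(-3175))/r(-243) = (43752 - 1*(-3175))/(207 + 2*(-243)²) = (43752 + 3175)/(207 + 2*59049) = 46927/(207 + 118098) = 46927/118305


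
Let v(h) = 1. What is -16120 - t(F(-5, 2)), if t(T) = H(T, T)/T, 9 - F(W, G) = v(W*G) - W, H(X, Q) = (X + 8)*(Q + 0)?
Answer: -16131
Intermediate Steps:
H(X, Q) = Q*(8 + X) (H(X, Q) = (8 + X)*Q = Q*(8 + X))
F(W, G) = 8 + W (F(W, G) = 9 - (1 - W) = 9 + (-1 + W) = 8 + W)
t(T) = 8 + T (t(T) = (T*(8 + T))/T = 8 + T)
-16120 - t(F(-5, 2)) = -16120 - (8 + (8 - 5)) = -16120 - (8 + 3) = -16120 - 1*11 = -16120 - 11 = -16131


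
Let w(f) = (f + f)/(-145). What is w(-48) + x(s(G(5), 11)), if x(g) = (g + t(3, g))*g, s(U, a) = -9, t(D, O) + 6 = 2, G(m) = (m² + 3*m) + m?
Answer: 17061/145 ≈ 117.66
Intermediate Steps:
G(m) = m² + 4*m
t(D, O) = -4 (t(D, O) = -6 + 2 = -4)
x(g) = g*(-4 + g) (x(g) = (g - 4)*g = (-4 + g)*g = g*(-4 + g))
w(f) = -2*f/145 (w(f) = (2*f)*(-1/145) = -2*f/145)
w(-48) + x(s(G(5), 11)) = -2/145*(-48) - 9*(-4 - 9) = 96/145 - 9*(-13) = 96/145 + 117 = 17061/145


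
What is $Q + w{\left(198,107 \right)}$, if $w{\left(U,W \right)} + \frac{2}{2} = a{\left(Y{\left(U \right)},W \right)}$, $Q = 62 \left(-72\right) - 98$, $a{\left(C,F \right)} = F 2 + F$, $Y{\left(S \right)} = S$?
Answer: $-4242$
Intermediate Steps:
$a{\left(C,F \right)} = 3 F$ ($a{\left(C,F \right)} = 2 F + F = 3 F$)
$Q = -4562$ ($Q = -4464 - 98 = -4562$)
$w{\left(U,W \right)} = -1 + 3 W$
$Q + w{\left(198,107 \right)} = -4562 + \left(-1 + 3 \cdot 107\right) = -4562 + \left(-1 + 321\right) = -4562 + 320 = -4242$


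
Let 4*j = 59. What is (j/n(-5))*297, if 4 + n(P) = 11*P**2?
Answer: 17523/1084 ≈ 16.165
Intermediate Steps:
j = 59/4 (j = (1/4)*59 = 59/4 ≈ 14.750)
n(P) = -4 + 11*P**2
(j/n(-5))*297 = (59/(4*(-4 + 11*(-5)**2)))*297 = (59/(4*(-4 + 11*25)))*297 = (59/(4*(-4 + 275)))*297 = ((59/4)/271)*297 = ((59/4)*(1/271))*297 = (59/1084)*297 = 17523/1084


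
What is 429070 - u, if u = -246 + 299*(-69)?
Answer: 449947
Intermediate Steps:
u = -20877 (u = -246 - 20631 = -20877)
429070 - u = 429070 - 1*(-20877) = 429070 + 20877 = 449947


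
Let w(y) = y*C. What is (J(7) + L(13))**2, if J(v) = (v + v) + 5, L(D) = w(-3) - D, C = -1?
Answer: 81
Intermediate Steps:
w(y) = -y (w(y) = y*(-1) = -y)
L(D) = 3 - D (L(D) = -1*(-3) - D = 3 - D)
J(v) = 5 + 2*v (J(v) = 2*v + 5 = 5 + 2*v)
(J(7) + L(13))**2 = ((5 + 2*7) + (3 - 1*13))**2 = ((5 + 14) + (3 - 13))**2 = (19 - 10)**2 = 9**2 = 81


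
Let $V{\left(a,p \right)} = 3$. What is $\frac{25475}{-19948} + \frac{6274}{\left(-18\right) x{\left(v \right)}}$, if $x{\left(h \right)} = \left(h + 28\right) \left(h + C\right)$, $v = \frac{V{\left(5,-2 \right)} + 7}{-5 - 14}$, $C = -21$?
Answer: $- \frac{13179750857}{19164861468} \approx -0.6877$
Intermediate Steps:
$v = - \frac{10}{19}$ ($v = \frac{3 + 7}{-5 - 14} = \frac{10}{-19} = 10 \left(- \frac{1}{19}\right) = - \frac{10}{19} \approx -0.52632$)
$x{\left(h \right)} = \left(-21 + h\right) \left(28 + h\right)$ ($x{\left(h \right)} = \left(h + 28\right) \left(h - 21\right) = \left(28 + h\right) \left(-21 + h\right) = \left(-21 + h\right) \left(28 + h\right)$)
$\frac{25475}{-19948} + \frac{6274}{\left(-18\right) x{\left(v \right)}} = \frac{25475}{-19948} + \frac{6274}{\left(-18\right) \left(-588 + \left(- \frac{10}{19}\right)^{2} + 7 \left(- \frac{10}{19}\right)\right)} = 25475 \left(- \frac{1}{19948}\right) + \frac{6274}{\left(-18\right) \left(-588 + \frac{100}{361} - \frac{70}{19}\right)} = - \frac{25475}{19948} + \frac{6274}{\left(-18\right) \left(- \frac{213498}{361}\right)} = - \frac{25475}{19948} + \frac{6274}{\frac{3842964}{361}} = - \frac{25475}{19948} + 6274 \cdot \frac{361}{3842964} = - \frac{25475}{19948} + \frac{1132457}{1921482} = - \frac{13179750857}{19164861468}$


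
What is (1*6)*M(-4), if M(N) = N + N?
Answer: -48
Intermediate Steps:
M(N) = 2*N
(1*6)*M(-4) = (1*6)*(2*(-4)) = 6*(-8) = -48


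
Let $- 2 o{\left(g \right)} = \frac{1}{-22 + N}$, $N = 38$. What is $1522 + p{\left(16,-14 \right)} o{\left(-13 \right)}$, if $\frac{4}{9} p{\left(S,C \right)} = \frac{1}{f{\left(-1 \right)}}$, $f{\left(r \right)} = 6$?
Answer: $\frac{389629}{256} \approx 1522.0$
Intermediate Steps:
$p{\left(S,C \right)} = \frac{3}{8}$ ($p{\left(S,C \right)} = \frac{9}{4 \cdot 6} = \frac{9}{4} \cdot \frac{1}{6} = \frac{3}{8}$)
$o{\left(g \right)} = - \frac{1}{32}$ ($o{\left(g \right)} = - \frac{1}{2 \left(-22 + 38\right)} = - \frac{1}{2 \cdot 16} = \left(- \frac{1}{2}\right) \frac{1}{16} = - \frac{1}{32}$)
$1522 + p{\left(16,-14 \right)} o{\left(-13 \right)} = 1522 + \frac{3}{8} \left(- \frac{1}{32}\right) = 1522 - \frac{3}{256} = \frac{389629}{256}$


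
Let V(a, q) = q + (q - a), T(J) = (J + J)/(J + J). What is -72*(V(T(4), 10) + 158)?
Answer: -12744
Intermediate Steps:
T(J) = 1 (T(J) = (2*J)/((2*J)) = (2*J)*(1/(2*J)) = 1)
V(a, q) = -a + 2*q
-72*(V(T(4), 10) + 158) = -72*((-1*1 + 2*10) + 158) = -72*((-1 + 20) + 158) = -72*(19 + 158) = -72*177 = -12744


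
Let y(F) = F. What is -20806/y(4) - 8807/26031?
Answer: -270818107/52062 ≈ -5201.8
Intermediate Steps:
-20806/y(4) - 8807/26031 = -20806/4 - 8807/26031 = -20806*¼ - 8807*1/26031 = -10403/2 - 8807/26031 = -270818107/52062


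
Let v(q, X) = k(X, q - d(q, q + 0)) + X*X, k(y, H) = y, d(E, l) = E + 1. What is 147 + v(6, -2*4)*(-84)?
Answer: -4557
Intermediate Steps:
d(E, l) = 1 + E
v(q, X) = X + X² (v(q, X) = X + X*X = X + X²)
147 + v(6, -2*4)*(-84) = 147 + ((-2*4)*(1 - 2*4))*(-84) = 147 - 8*(1 - 8)*(-84) = 147 - 8*(-7)*(-84) = 147 + 56*(-84) = 147 - 4704 = -4557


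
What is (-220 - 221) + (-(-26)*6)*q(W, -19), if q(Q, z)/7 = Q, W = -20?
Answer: -22281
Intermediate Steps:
q(Q, z) = 7*Q
(-220 - 221) + (-(-26)*6)*q(W, -19) = (-220 - 221) + (-(-26)*6)*(7*(-20)) = -441 - 1*(-156)*(-140) = -441 + 156*(-140) = -441 - 21840 = -22281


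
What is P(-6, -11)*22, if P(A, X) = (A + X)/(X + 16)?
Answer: -374/5 ≈ -74.800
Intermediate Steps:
P(A, X) = (A + X)/(16 + X)
P(-6, -11)*22 = ((-6 - 11)/(16 - 11))*22 = (-17/5)*22 = ((⅕)*(-17))*22 = -17/5*22 = -374/5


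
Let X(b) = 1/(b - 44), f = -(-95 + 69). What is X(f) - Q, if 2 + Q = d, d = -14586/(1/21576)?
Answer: 5664735683/18 ≈ 3.1471e+8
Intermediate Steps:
d = -314707536 (d = -14586/1/21576 = -14586*21576 = -314707536)
Q = -314707538 (Q = -2 - 314707536 = -314707538)
f = 26 (f = -1*(-26) = 26)
X(b) = 1/(-44 + b)
X(f) - Q = 1/(-44 + 26) - 1*(-314707538) = 1/(-18) + 314707538 = -1/18 + 314707538 = 5664735683/18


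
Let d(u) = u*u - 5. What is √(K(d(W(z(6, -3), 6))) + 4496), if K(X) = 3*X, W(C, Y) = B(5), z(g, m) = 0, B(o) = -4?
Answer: √4529 ≈ 67.298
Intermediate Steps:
W(C, Y) = -4
d(u) = -5 + u² (d(u) = u² - 5 = -5 + u²)
√(K(d(W(z(6, -3), 6))) + 4496) = √(3*(-5 + (-4)²) + 4496) = √(3*(-5 + 16) + 4496) = √(3*11 + 4496) = √(33 + 4496) = √4529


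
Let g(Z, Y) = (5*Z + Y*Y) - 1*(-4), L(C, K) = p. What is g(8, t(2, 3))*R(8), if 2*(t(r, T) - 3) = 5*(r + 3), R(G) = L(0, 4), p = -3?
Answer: -3411/4 ≈ -852.75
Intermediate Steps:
L(C, K) = -3
R(G) = -3
t(r, T) = 21/2 + 5*r/2 (t(r, T) = 3 + (5*(r + 3))/2 = 3 + (5*(3 + r))/2 = 3 + (15 + 5*r)/2 = 3 + (15/2 + 5*r/2) = 21/2 + 5*r/2)
g(Z, Y) = 4 + Y² + 5*Z (g(Z, Y) = (5*Z + Y²) + 4 = (Y² + 5*Z) + 4 = 4 + Y² + 5*Z)
g(8, t(2, 3))*R(8) = (4 + (21/2 + (5/2)*2)² + 5*8)*(-3) = (4 + (21/2 + 5)² + 40)*(-3) = (4 + (31/2)² + 40)*(-3) = (4 + 961/4 + 40)*(-3) = (1137/4)*(-3) = -3411/4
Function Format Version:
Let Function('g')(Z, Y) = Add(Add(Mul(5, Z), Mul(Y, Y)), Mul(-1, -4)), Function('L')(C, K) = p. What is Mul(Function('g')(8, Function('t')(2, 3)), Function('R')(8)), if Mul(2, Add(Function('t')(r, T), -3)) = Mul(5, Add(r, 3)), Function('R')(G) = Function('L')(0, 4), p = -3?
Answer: Rational(-3411, 4) ≈ -852.75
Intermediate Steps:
Function('L')(C, K) = -3
Function('R')(G) = -3
Function('t')(r, T) = Add(Rational(21, 2), Mul(Rational(5, 2), r)) (Function('t')(r, T) = Add(3, Mul(Rational(1, 2), Mul(5, Add(r, 3)))) = Add(3, Mul(Rational(1, 2), Mul(5, Add(3, r)))) = Add(3, Mul(Rational(1, 2), Add(15, Mul(5, r)))) = Add(3, Add(Rational(15, 2), Mul(Rational(5, 2), r))) = Add(Rational(21, 2), Mul(Rational(5, 2), r)))
Function('g')(Z, Y) = Add(4, Pow(Y, 2), Mul(5, Z)) (Function('g')(Z, Y) = Add(Add(Mul(5, Z), Pow(Y, 2)), 4) = Add(Add(Pow(Y, 2), Mul(5, Z)), 4) = Add(4, Pow(Y, 2), Mul(5, Z)))
Mul(Function('g')(8, Function('t')(2, 3)), Function('R')(8)) = Mul(Add(4, Pow(Add(Rational(21, 2), Mul(Rational(5, 2), 2)), 2), Mul(5, 8)), -3) = Mul(Add(4, Pow(Add(Rational(21, 2), 5), 2), 40), -3) = Mul(Add(4, Pow(Rational(31, 2), 2), 40), -3) = Mul(Add(4, Rational(961, 4), 40), -3) = Mul(Rational(1137, 4), -3) = Rational(-3411, 4)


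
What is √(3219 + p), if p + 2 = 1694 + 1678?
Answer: √6589 ≈ 81.173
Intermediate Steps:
p = 3370 (p = -2 + (1694 + 1678) = -2 + 3372 = 3370)
√(3219 + p) = √(3219 + 3370) = √6589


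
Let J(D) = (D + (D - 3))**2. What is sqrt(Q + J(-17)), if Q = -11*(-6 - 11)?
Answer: 2*sqrt(389) ≈ 39.446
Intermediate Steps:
J(D) = (-3 + 2*D)**2 (J(D) = (D + (-3 + D))**2 = (-3 + 2*D)**2)
Q = 187 (Q = -11*(-17) = 187)
sqrt(Q + J(-17)) = sqrt(187 + (-3 + 2*(-17))**2) = sqrt(187 + (-3 - 34)**2) = sqrt(187 + (-37)**2) = sqrt(187 + 1369) = sqrt(1556) = 2*sqrt(389)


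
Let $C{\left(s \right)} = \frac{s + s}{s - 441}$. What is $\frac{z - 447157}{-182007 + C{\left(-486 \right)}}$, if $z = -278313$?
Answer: $\frac{74723410}{18746613} \approx 3.986$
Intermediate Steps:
$C{\left(s \right)} = \frac{2 s}{-441 + s}$
$\frac{z - 447157}{-182007 + C{\left(-486 \right)}} = \frac{-278313 - 447157}{-182007 + 2 \left(-486\right) \frac{1}{-441 - 486}} = - \frac{725470}{-182007 + 2 \left(-486\right) \frac{1}{-927}} = - \frac{725470}{-182007 + 2 \left(-486\right) \left(- \frac{1}{927}\right)} = - \frac{725470}{-182007 + \frac{108}{103}} = - \frac{725470}{- \frac{18746613}{103}} = \left(-725470\right) \left(- \frac{103}{18746613}\right) = \frac{74723410}{18746613}$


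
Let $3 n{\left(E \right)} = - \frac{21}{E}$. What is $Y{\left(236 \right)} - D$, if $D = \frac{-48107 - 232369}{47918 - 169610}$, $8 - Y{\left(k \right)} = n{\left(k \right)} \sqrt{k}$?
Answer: $\frac{57755}{10141} + \frac{7 \sqrt{59}}{118} \approx 6.1509$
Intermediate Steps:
$n{\left(E \right)} = - \frac{7}{E}$ ($n{\left(E \right)} = \frac{\left(-21\right) \frac{1}{E}}{3} = - \frac{7}{E}$)
$Y{\left(k \right)} = 8 + \frac{7}{\sqrt{k}}$ ($Y{\left(k \right)} = 8 - - \frac{7}{k} \sqrt{k} = 8 - - \frac{7}{\sqrt{k}} = 8 + \frac{7}{\sqrt{k}}$)
$D = \frac{23373}{10141}$ ($D = - \frac{280476}{-121692} = \left(-280476\right) \left(- \frac{1}{121692}\right) = \frac{23373}{10141} \approx 2.3048$)
$Y{\left(236 \right)} - D = \left(8 + \frac{7}{2 \sqrt{59}}\right) - \frac{23373}{10141} = \left(8 + 7 \frac{\sqrt{59}}{118}\right) - \frac{23373}{10141} = \left(8 + \frac{7 \sqrt{59}}{118}\right) - \frac{23373}{10141} = \frac{57755}{10141} + \frac{7 \sqrt{59}}{118}$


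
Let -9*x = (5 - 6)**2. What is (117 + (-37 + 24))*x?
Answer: -104/9 ≈ -11.556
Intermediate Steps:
x = -1/9 (x = -(5 - 6)**2/9 = -1/9*(-1)**2 = -1/9*1 = -1/9 ≈ -0.11111)
(117 + (-37 + 24))*x = (117 + (-37 + 24))*(-1/9) = (117 - 13)*(-1/9) = 104*(-1/9) = -104/9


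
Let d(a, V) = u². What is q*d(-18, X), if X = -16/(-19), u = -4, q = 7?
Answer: 112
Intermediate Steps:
X = 16/19 (X = -16*(-1/19) = 16/19 ≈ 0.84210)
d(a, V) = 16 (d(a, V) = (-4)² = 16)
q*d(-18, X) = 7*16 = 112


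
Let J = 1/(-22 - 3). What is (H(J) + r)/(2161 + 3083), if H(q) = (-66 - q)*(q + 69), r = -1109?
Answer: -1178667/1092500 ≈ -1.0789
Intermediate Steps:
J = -1/25 (J = 1/(-25) = -1/25 ≈ -0.040000)
H(q) = (-66 - q)*(69 + q)
(H(J) + r)/(2161 + 3083) = ((-4554 - (-1/25)² - 135*(-1/25)) - 1109)/(2161 + 3083) = ((-4554 - 1*1/625 + 27/5) - 1109)/5244 = ((-4554 - 1/625 + 27/5) - 1109)*(1/5244) = (-2842876/625 - 1109)*(1/5244) = -3536001/625*1/5244 = -1178667/1092500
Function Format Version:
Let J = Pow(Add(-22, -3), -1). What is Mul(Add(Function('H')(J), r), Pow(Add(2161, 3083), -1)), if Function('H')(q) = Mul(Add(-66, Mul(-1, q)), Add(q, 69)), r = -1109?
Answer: Rational(-1178667, 1092500) ≈ -1.0789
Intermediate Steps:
J = Rational(-1, 25) (J = Pow(-25, -1) = Rational(-1, 25) ≈ -0.040000)
Function('H')(q) = Mul(Add(-66, Mul(-1, q)), Add(69, q))
Mul(Add(Function('H')(J), r), Pow(Add(2161, 3083), -1)) = Mul(Add(Add(-4554, Mul(-1, Pow(Rational(-1, 25), 2)), Mul(-135, Rational(-1, 25))), -1109), Pow(Add(2161, 3083), -1)) = Mul(Add(Add(-4554, Mul(-1, Rational(1, 625)), Rational(27, 5)), -1109), Pow(5244, -1)) = Mul(Add(Add(-4554, Rational(-1, 625), Rational(27, 5)), -1109), Rational(1, 5244)) = Mul(Add(Rational(-2842876, 625), -1109), Rational(1, 5244)) = Mul(Rational(-3536001, 625), Rational(1, 5244)) = Rational(-1178667, 1092500)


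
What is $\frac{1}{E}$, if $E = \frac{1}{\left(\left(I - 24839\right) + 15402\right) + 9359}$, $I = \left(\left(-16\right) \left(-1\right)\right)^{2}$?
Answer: $178$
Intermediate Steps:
$I = 256$ ($I = 16^{2} = 256$)
$E = \frac{1}{178}$ ($E = \frac{1}{\left(\left(256 - 24839\right) + 15402\right) + 9359} = \frac{1}{\left(-24583 + 15402\right) + 9359} = \frac{1}{-9181 + 9359} = \frac{1}{178} \approx 0.005618$)
$\frac{1}{E} = \frac{1}{\frac{1}{178}} = 178$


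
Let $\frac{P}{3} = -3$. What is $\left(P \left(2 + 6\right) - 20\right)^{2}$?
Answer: $8464$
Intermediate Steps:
$P = -9$ ($P = 3 \left(-3\right) = -9$)
$\left(P \left(2 + 6\right) - 20\right)^{2} = \left(- 9 \left(2 + 6\right) - 20\right)^{2} = \left(\left(-9\right) 8 - 20\right)^{2} = \left(-72 - 20\right)^{2} = \left(-92\right)^{2} = 8464$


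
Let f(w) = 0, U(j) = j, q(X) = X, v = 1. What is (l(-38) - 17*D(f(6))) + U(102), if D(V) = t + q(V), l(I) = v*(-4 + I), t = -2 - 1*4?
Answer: 162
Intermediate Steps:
t = -6 (t = -2 - 4 = -6)
l(I) = -4 + I (l(I) = 1*(-4 + I) = -4 + I)
D(V) = -6 + V
(l(-38) - 17*D(f(6))) + U(102) = ((-4 - 38) - 17*(-6 + 0)) + 102 = (-42 - 17*(-6)) + 102 = (-42 + 102) + 102 = 60 + 102 = 162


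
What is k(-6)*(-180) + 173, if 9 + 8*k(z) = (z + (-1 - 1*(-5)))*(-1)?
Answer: 661/2 ≈ 330.50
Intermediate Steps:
k(z) = -13/8 - z/8 (k(z) = -9/8 + ((z + (-1 - 1*(-5)))*(-1))/8 = -9/8 + ((z + (-1 + 5))*(-1))/8 = -9/8 + ((z + 4)*(-1))/8 = -9/8 + ((4 + z)*(-1))/8 = -9/8 + (-4 - z)/8 = -9/8 + (-½ - z/8) = -13/8 - z/8)
k(-6)*(-180) + 173 = (-13/8 - ⅛*(-6))*(-180) + 173 = (-13/8 + ¾)*(-180) + 173 = -7/8*(-180) + 173 = 315/2 + 173 = 661/2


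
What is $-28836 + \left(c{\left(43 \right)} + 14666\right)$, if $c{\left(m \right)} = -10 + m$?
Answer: $-14137$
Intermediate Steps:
$-28836 + \left(c{\left(43 \right)} + 14666\right) = -28836 + \left(\left(-10 + 43\right) + 14666\right) = -28836 + \left(33 + 14666\right) = -28836 + 14699 = -14137$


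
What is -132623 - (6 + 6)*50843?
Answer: -742739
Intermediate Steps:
-132623 - (6 + 6)*50843 = -132623 - 12*50843 = -132623 - 1*610116 = -132623 - 610116 = -742739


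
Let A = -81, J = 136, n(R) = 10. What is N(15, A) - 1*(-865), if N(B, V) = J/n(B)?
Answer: 4393/5 ≈ 878.60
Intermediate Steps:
N(B, V) = 68/5 (N(B, V) = 136/10 = 136*(1/10) = 68/5)
N(15, A) - 1*(-865) = 68/5 - 1*(-865) = 68/5 + 865 = 4393/5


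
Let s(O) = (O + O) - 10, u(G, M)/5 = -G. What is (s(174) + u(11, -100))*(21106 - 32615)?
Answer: -3257047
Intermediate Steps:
u(G, M) = -5*G (u(G, M) = 5*(-G) = -5*G)
s(O) = -10 + 2*O (s(O) = 2*O - 10 = -10 + 2*O)
(s(174) + u(11, -100))*(21106 - 32615) = ((-10 + 2*174) - 5*11)*(21106 - 32615) = ((-10 + 348) - 55)*(-11509) = (338 - 55)*(-11509) = 283*(-11509) = -3257047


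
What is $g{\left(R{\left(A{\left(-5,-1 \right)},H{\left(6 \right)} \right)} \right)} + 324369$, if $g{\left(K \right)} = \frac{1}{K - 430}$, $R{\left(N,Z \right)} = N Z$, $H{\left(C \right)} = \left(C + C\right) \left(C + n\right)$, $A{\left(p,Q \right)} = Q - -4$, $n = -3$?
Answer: $\frac{104446817}{322} \approx 3.2437 \cdot 10^{5}$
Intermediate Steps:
$A{\left(p,Q \right)} = 4 + Q$ ($A{\left(p,Q \right)} = Q + 4 = 4 + Q$)
$H{\left(C \right)} = 2 C \left(-3 + C\right)$ ($H{\left(C \right)} = \left(C + C\right) \left(C - 3\right) = 2 C \left(-3 + C\right)$)
$g{\left(K \right)} = \frac{1}{-430 + K}$
$g{\left(R{\left(A{\left(-5,-1 \right)},H{\left(6 \right)} \right)} \right)} + 324369 = \frac{1}{-430 + \left(4 - 1\right) 2 \cdot 6 \left(-3 + 6\right)} + 324369 = \frac{1}{-430 + 3 \cdot 2 \cdot 6 \cdot 3} + 324369 = \frac{1}{-430 + 3 \cdot 36} + 324369 = \frac{1}{-430 + 108} + 324369 = \frac{1}{-322} + 324369 = - \frac{1}{322} + 324369 = \frac{104446817}{322}$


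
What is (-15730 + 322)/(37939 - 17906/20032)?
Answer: -154326528/379988071 ≈ -0.40614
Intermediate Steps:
(-15730 + 322)/(37939 - 17906/20032) = -15408/(37939 - 17906*1/20032) = -15408/(37939 - 8953/10016) = -15408/379988071/10016 = -15408*10016/379988071 = -154326528/379988071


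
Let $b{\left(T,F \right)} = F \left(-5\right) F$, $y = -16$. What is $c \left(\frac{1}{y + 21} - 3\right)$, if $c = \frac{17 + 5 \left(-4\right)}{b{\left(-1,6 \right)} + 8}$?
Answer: $- \frac{21}{430} \approx -0.048837$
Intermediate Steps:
$b{\left(T,F \right)} = - 5 F^{2}$ ($b{\left(T,F \right)} = - 5 F F = - 5 F^{2}$)
$c = \frac{3}{172}$ ($c = \frac{17 + 5 \left(-4\right)}{- 5 \cdot 6^{2} + 8} = \frac{17 - 20}{\left(-5\right) 36 + 8} = - \frac{3}{-180 + 8} = - \frac{3}{-172} = \left(-3\right) \left(- \frac{1}{172}\right) = \frac{3}{172} \approx 0.017442$)
$c \left(\frac{1}{y + 21} - 3\right) = \frac{3 \left(\frac{1}{-16 + 21} - 3\right)}{172} = \frac{3 \left(\frac{1}{5} - 3\right)}{172} = \frac{3}{172} \left(- \frac{14}{5}\right) = - \frac{21}{430}$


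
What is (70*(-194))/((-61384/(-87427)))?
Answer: -296814665/15346 ≈ -19342.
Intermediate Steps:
(70*(-194))/((-61384/(-87427))) = -13580/((-61384*(-1/87427))) = -13580/61384/87427 = -13580*87427/61384 = -296814665/15346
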